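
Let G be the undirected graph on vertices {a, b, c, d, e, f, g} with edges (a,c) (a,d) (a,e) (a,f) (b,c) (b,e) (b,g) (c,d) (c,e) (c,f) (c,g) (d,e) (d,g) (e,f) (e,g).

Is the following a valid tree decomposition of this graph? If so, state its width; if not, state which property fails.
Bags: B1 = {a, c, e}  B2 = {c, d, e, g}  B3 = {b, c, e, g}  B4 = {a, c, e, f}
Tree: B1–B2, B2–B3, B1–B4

No — edge (d,a) lies in no bag.

A tree decomposition must satisfy three properties: every vertex lies in some bag; for every edge, both endpoints lie together in some bag; and for every vertex, the bags containing it form a connected subtree. Here edge (d,a) lies in no bag, so the decomposition is invalid.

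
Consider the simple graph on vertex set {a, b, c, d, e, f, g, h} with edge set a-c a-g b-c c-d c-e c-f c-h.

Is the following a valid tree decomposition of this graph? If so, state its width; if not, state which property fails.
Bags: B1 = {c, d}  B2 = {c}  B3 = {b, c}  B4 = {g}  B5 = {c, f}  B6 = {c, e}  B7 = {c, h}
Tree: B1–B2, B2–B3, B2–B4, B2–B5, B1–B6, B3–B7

No — vertex a appears in no bag.

A tree decomposition must satisfy three properties: every vertex lies in some bag; for every edge, both endpoints lie together in some bag; and for every vertex, the bags containing it form a connected subtree. Here vertex a appears in no bag, so the decomposition is invalid.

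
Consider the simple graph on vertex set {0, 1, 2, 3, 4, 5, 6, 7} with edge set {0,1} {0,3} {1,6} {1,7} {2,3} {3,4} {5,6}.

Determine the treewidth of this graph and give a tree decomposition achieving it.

Treewidth 1.
Bags: B1 = {0, 1}  B2 = {1, 6}  B3 = {1, 7}  B4 = {0, 3}  B5 = {5, 6}  B6 = {2, 3}  B7 = {3, 4}
Tree: B1–B2, B2–B3, B1–B4, B2–B5, B4–B6, B4–B7

Each bag holds 2 vertices, so the decomposition has width 1, which upper-bounds the treewidth. Any graph with an edge has treewidth ≥ 1, and G has the edge 1–0. Combining the bounds, tw(G) = 1.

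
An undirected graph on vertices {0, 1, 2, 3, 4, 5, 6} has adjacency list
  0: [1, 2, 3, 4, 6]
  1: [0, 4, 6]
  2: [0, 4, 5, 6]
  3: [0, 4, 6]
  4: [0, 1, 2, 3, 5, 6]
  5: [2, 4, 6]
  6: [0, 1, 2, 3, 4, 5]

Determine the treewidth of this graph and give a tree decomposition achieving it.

Each bag holds 4 vertices, so the decomposition has width 3, which upper-bounds the treewidth. On the other hand G contains the 4-clique {0, 1, 4, 6}. A clique must lie in a single bag of any decomposition, so no decomposition can have width below 3. Combining the bounds, tw(G) = 3.

Treewidth 3.
One such decomposition:
Bags: B1 = {0, 2, 4, 6}  B2 = {0, 3, 4, 6}  B3 = {0, 1, 4, 6}  B4 = {2, 4, 5, 6}
Tree: B1–B2, B1–B3, B1–B4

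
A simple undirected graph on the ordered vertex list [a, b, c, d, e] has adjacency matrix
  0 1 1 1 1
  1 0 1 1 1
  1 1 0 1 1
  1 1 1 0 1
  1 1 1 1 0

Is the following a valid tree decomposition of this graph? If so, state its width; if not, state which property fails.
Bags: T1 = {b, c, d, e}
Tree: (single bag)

No — vertex a appears in no bag.

A tree decomposition must satisfy three properties: every vertex lies in some bag; for every edge, both endpoints lie together in some bag; and for every vertex, the bags containing it form a connected subtree. Here vertex a appears in no bag, so the decomposition is invalid.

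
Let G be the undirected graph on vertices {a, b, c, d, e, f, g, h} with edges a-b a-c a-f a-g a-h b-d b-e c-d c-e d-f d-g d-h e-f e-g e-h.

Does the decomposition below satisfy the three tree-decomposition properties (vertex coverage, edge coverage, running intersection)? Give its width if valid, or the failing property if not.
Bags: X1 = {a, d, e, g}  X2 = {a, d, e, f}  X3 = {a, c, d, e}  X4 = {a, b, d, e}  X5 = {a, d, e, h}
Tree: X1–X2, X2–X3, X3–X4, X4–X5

Yes; width 3.

Vertex coverage: the bags together contain {a, b, c, d, e, f, g, h}, the full vertex set. Edge coverage: each edge of G has both endpoints in at least one bag. Running intersection: for every vertex, the bags containing it form a connected subtree. All three properties hold, so this is a valid tree decomposition of width max|bag| − 1 = 3, and hence tw(G) ≤ 3.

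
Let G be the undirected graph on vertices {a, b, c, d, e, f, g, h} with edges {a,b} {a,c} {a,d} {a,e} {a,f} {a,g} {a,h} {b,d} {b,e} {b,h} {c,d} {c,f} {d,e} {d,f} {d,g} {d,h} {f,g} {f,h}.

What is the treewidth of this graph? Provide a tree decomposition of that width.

Treewidth 3.
Bags: B1 = {a, d, f, h}  B2 = {a, b, d, h}  B3 = {a, b, d, e}  B4 = {a, d, f, g}  B5 = {a, c, d, f}
Tree: B1–B2, B2–B3, B1–B4, B4–B5

The largest bag has 4 vertices, giving width 3; this decomposition certifies tw(G) ≤ 3. Conversely, {a, b, d, e} is a clique of size 4, and the vertices of any clique must share a bag in every tree decomposition; so some bag has ≥ 4 vertices and tw(G) ≥ 3. Hence tw(G) = 3 exactly.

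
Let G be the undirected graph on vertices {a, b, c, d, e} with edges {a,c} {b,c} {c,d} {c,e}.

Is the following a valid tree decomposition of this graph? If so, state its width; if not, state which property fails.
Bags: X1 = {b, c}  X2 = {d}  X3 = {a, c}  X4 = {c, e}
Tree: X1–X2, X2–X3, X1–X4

A tree decomposition must satisfy three properties: every vertex lies in some bag; for every edge, both endpoints lie together in some bag; and for every vertex, the bags containing it form a connected subtree. Here edge (c,d) lies in no bag, so the decomposition is invalid.

No — edge (c,d) lies in no bag.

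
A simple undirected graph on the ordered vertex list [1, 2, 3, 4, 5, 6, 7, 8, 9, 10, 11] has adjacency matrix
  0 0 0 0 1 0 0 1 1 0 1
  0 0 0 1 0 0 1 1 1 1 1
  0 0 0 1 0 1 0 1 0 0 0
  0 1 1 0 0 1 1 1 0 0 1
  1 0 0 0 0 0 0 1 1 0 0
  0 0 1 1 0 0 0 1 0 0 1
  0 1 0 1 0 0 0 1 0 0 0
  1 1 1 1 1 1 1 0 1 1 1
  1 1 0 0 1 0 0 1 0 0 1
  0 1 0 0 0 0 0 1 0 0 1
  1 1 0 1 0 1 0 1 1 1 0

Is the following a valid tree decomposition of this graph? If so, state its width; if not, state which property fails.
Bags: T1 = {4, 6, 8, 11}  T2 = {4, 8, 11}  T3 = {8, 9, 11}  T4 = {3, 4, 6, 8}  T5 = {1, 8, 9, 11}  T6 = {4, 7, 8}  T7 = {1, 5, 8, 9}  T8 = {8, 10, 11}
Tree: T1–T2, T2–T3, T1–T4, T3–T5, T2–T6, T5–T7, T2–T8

A tree decomposition must satisfy three properties: every vertex lies in some bag; for every edge, both endpoints lie together in some bag; and for every vertex, the bags containing it form a connected subtree. Here vertex 2 appears in no bag, so the decomposition is invalid.

No — vertex 2 appears in no bag.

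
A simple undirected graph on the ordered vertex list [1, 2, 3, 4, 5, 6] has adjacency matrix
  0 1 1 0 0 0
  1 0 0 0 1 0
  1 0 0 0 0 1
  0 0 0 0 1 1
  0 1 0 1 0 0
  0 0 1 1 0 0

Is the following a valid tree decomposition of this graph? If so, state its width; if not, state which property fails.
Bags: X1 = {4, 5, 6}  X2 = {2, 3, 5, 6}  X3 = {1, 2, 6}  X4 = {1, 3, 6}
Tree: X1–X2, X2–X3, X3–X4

A tree decomposition must satisfy three properties: every vertex lies in some bag; for every edge, both endpoints lie together in some bag; and for every vertex, the bags containing it form a connected subtree. Here bags containing vertex 3 are not connected in the tree, so the decomposition is invalid.

No — bags containing vertex 3 are not connected in the tree.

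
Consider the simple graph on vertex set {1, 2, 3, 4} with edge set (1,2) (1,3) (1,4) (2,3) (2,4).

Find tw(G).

2

A width-2 tree decomposition is:
Bags: B1 = {1, 2, 4}  B2 = {1, 2, 3}
Tree: B1–B2
Every bag has size at most 3, so the width is 3 − 1 = 2 and tw(G) ≤ 2. Conversely, {1, 2, 3} is a clique of size 3, and the vertices of any clique must share a bag in every tree decomposition; so some bag has ≥ 3 vertices and tw(G) ≥ 2. The upper and lower bounds meet at 2, so that is the treewidth.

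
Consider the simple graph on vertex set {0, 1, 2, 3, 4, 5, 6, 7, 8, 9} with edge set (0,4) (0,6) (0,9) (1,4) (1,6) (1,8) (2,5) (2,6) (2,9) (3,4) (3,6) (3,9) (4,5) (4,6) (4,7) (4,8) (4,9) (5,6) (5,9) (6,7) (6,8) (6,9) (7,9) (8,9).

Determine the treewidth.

A width-3 tree decomposition is:
Bags: B1 = {4, 6, 8, 9}  B2 = {1, 4, 6, 8}  B3 = {4, 5, 6, 9}  B4 = {3, 4, 6, 9}  B5 = {0, 4, 6, 9}  B6 = {4, 6, 7, 9}  B7 = {2, 5, 6, 9}
Tree: B1–B2, B1–B3, B3–B4, B3–B5, B3–B6, B3–B7
Each bag holds 4 vertices, so the decomposition has width 3, which upper-bounds the treewidth. On the other hand G contains the 4-clique {2, 5, 6, 9}. A clique must lie in a single bag of any decomposition, so no decomposition can have width below 3. Hence tw(G) = 3 exactly.

3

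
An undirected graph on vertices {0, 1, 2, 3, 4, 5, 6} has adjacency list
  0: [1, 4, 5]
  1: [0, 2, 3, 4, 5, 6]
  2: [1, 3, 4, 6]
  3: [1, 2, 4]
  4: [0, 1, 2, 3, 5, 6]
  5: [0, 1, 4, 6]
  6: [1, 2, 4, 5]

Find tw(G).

A width-3 tree decomposition is:
Bags: B1 = {1, 4, 5, 6}  B2 = {0, 1, 4, 5}  B3 = {1, 2, 4, 6}  B4 = {1, 2, 3, 4}
Tree: B1–B2, B1–B3, B3–B4
Every bag has size at most 4, so the width is 4 − 1 = 3 and tw(G) ≤ 3. On the other hand G contains the 4-clique {0, 1, 4, 5}. A clique must lie in a single bag of any decomposition, so no decomposition can have width below 3. Therefore the treewidth is 3.

3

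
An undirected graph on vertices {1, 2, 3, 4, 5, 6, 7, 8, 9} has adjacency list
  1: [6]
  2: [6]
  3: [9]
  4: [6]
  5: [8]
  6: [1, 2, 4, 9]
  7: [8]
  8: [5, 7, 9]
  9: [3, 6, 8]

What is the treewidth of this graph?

1

A width-1 tree decomposition is:
Bags: B1 = {8, 9}  B2 = {6, 9}  B3 = {1, 6}  B4 = {5, 8}  B5 = {3, 9}  B6 = {4, 6}  B7 = {7, 8}  B8 = {2, 6}
Tree: B1–B2, B2–B3, B1–B4, B2–B5, B3–B6, B1–B7, B3–B8
Each bag holds 2 vertices, so the decomposition has width 1, which upper-bounds the treewidth. Since G has at least one edge (e.g. 8–9), it is not an edgeless graph, so tw(G) ≥ 1. Therefore the treewidth is 1.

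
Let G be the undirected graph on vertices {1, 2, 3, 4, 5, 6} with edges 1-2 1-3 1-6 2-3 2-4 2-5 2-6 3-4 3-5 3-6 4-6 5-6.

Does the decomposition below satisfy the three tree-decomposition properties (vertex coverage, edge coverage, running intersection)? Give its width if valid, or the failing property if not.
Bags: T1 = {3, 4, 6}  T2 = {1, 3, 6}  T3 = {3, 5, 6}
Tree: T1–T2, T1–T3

No — vertex 2 appears in no bag.

A tree decomposition must satisfy three properties: every vertex lies in some bag; for every edge, both endpoints lie together in some bag; and for every vertex, the bags containing it form a connected subtree. Here vertex 2 appears in no bag, so the decomposition is invalid.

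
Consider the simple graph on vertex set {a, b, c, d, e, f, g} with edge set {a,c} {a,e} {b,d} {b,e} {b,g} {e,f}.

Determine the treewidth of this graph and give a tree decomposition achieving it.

Each bag holds 2 vertices, so the decomposition has width 1, which upper-bounds the treewidth. Any graph with an edge has treewidth ≥ 1, and G has the edge b–e. Combining the bounds, tw(G) = 1.

Treewidth 1.
Bags: B1 = {b, e}  B2 = {b, g}  B3 = {a, e}  B4 = {e, f}  B5 = {b, d}  B6 = {a, c}
Tree: B1–B2, B1–B3, B3–B4, B2–B5, B3–B6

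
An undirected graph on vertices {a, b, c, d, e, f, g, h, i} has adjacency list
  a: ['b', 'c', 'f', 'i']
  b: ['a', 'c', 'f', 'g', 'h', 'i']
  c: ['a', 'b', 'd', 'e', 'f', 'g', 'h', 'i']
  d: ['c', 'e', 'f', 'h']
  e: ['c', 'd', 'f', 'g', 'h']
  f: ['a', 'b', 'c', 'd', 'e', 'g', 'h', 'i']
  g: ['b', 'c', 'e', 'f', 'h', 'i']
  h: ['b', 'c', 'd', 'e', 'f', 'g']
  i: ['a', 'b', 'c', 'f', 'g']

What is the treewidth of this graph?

A width-4 tree decomposition is:
Bags: B1 = {b, c, f, g, h}  B2 = {c, e, f, g, h}  B3 = {b, c, f, g, i}  B4 = {a, b, c, f, i}  B5 = {c, d, e, f, h}
Tree: B1–B2, B1–B3, B3–B4, B2–B5
The largest bag has 5 vertices, giving width 4; this decomposition certifies tw(G) ≤ 4. For the lower bound, the 5 vertices {c, d, e, f, h} are pairwise adjacent, and any tree decomposition puts a clique entirely inside one bag — forcing width ≥ 4. The upper and lower bounds meet at 4, so that is the treewidth.

4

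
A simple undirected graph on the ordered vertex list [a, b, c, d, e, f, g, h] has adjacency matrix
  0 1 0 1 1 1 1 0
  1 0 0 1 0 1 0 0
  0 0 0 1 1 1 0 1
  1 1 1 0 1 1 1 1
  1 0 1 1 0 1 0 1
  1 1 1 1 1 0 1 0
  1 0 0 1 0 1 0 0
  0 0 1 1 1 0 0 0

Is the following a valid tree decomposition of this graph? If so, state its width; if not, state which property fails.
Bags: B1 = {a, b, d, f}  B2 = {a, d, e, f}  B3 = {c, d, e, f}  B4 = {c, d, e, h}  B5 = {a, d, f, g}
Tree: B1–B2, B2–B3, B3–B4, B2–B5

Checking the three conditions: (i) the bags cover all of {a, b, c, d, e, f, g, h}; (ii) for each edge, some bag contains both endpoints; (iii) the bags containing any fixed vertex form a subtree. All hold, so the decomposition is valid with width 4 − 1 = 3.

Yes; width 3.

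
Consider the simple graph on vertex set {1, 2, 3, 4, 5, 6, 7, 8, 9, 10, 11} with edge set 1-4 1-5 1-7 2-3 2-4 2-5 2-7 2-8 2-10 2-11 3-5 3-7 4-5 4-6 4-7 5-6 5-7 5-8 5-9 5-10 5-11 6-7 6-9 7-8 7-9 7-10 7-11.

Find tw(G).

3

A width-3 tree decomposition is:
Bags: B1 = {2, 5, 7, 8}  B2 = {2, 3, 5, 7}  B3 = {2, 5, 7, 10}  B4 = {2, 4, 5, 7}  B5 = {1, 4, 5, 7}  B6 = {2, 5, 7, 11}  B7 = {4, 5, 6, 7}  B8 = {5, 6, 7, 9}
Tree: B1–B2, B1–B3, B1–B4, B4–B5, B1–B6, B4–B7, B7–B8
Every bag has size at most 4, so the width is 4 − 1 = 3 and tw(G) ≤ 3. For the lower bound, the 4 vertices {1, 4, 5, 7} are pairwise adjacent, and any tree decomposition puts a clique entirely inside one bag — forcing width ≥ 3. The upper and lower bounds meet at 3, so that is the treewidth.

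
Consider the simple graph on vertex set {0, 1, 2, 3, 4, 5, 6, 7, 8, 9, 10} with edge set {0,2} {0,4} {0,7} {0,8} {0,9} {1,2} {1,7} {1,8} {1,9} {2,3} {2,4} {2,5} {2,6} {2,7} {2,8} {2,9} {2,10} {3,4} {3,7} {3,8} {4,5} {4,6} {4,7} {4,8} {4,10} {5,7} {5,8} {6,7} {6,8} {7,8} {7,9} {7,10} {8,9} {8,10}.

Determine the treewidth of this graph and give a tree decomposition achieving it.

Treewidth 4.
One such decomposition:
Bags: B1 = {0, 2, 4, 7, 8}  B2 = {2, 3, 4, 7, 8}  B3 = {2, 4, 6, 7, 8}  B4 = {2, 4, 7, 8, 10}  B5 = {0, 2, 7, 8, 9}  B6 = {1, 2, 7, 8, 9}  B7 = {2, 4, 5, 7, 8}
Tree: B1–B2, B2–B3, B2–B4, B1–B5, B5–B6, B3–B7

Each bag holds 5 vertices, so the decomposition has width 4, which upper-bounds the treewidth. Conversely, {1, 2, 7, 8, 9} is a clique of size 5, and the vertices of any clique must share a bag in every tree decomposition; so some bag has ≥ 5 vertices and tw(G) ≥ 4. Hence tw(G) = 4 exactly.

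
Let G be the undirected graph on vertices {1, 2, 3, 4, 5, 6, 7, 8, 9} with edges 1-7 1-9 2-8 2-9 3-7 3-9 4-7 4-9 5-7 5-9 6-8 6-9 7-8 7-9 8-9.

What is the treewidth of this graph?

2

A width-2 tree decomposition is:
Bags: B1 = {2, 8, 9}  B2 = {7, 8, 9}  B3 = {6, 8, 9}  B4 = {3, 7, 9}  B5 = {1, 7, 9}  B6 = {4, 7, 9}  B7 = {5, 7, 9}
Tree: B1–B2, B1–B3, B2–B4, B4–B5, B2–B6, B2–B7
Every bag has size at most 3, so the width is 3 − 1 = 2 and tw(G) ≤ 2. For the lower bound, the 3 vertices {2, 8, 9} are pairwise adjacent, and any tree decomposition puts a clique entirely inside one bag — forcing width ≥ 2. Hence tw(G) = 2 exactly.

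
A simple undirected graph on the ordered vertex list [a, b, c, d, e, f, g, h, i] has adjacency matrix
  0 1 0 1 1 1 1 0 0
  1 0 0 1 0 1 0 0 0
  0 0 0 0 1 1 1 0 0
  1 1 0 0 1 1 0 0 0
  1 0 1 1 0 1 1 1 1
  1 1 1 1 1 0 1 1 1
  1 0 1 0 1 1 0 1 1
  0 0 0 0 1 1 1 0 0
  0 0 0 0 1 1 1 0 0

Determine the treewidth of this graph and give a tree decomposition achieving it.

Treewidth 3.
Bags: B1 = {a, d, e, f}  B2 = {a, e, f, g}  B3 = {c, e, f, g}  B4 = {a, b, d, f}  B5 = {e, f, g, i}  B6 = {e, f, g, h}
Tree: B1–B2, B2–B3, B1–B4, B3–B5, B2–B6

Every bag has size at most 4, so the width is 4 − 1 = 3 and tw(G) ≤ 3. Conversely, {a, d, e, f} is a clique of size 4, and the vertices of any clique must share a bag in every tree decomposition; so some bag has ≥ 4 vertices and tw(G) ≥ 3. Therefore the treewidth is 3.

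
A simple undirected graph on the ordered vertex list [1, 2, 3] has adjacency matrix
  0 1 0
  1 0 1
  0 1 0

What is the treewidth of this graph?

1

A width-1 tree decomposition is:
Bags: B1 = {2, 3}  B2 = {1, 2}
Tree: B1–B2
Every bag has size at most 2, so the width is 2 − 1 = 1 and tw(G) ≤ 1. Any graph with an edge has treewidth ≥ 1, and G has the edge 2–3. Combining the bounds, tw(G) = 1.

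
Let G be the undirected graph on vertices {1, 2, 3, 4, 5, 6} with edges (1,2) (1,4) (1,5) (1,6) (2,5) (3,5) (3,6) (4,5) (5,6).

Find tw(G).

A width-2 tree decomposition is:
Bags: B1 = {1, 5, 6}  B2 = {1, 4, 5}  B3 = {1, 2, 5}  B4 = {3, 5, 6}
Tree: B1–B2, B2–B3, B1–B4
The largest bag has 3 vertices, giving width 2; this decomposition certifies tw(G) ≤ 2. On the other hand G contains the 3-clique {1, 2, 5}. A clique must lie in a single bag of any decomposition, so no decomposition can have width below 2. The upper and lower bounds meet at 2, so that is the treewidth.

2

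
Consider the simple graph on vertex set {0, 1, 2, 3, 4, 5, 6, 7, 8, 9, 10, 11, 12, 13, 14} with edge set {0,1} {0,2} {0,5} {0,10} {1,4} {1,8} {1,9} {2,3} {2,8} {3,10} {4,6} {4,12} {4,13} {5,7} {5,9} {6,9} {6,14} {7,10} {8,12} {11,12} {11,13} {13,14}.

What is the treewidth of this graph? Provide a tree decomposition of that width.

Treewidth 3.
Bags: B1 = {11, 12, 13, 14}  B2 = {4, 12, 13, 14}  B3 = {4, 6, 12, 14}  B4 = {4, 6, 8, 12}  B5 = {1, 4, 6, 8}  B6 = {1, 6, 8, 9}  B7 = {1, 2, 8, 9}  B8 = {0, 1, 2, 9}  B9 = {0, 2, 5, 9}  B10 = {0, 2, 3, 5}  B11 = {0, 3, 5, 10}  B12 = {3, 5, 7, 10}
Tree: B1–B2, B2–B3, B3–B4, B4–B5, B5–B6, B6–B7, B7–B8, B8–B9, B9–B10, B10–B11, B11–B12

The largest bag has 4 vertices, giving width 3; this decomposition certifies tw(G) ≤ 3. For the lower bound: the 4 vertex sets {11,13,14}, {12}, {4}, {1,6,8,9} are disjoint, each induces a connected subgraph, and every pair is joined by at least one edge of G. Contracting each set to a single vertex therefore yields K_{4} as a minor, and since treewidth is minor-monotone, tw(G) ≥ tw(K_{4}) = 3. Hence tw(G) = 3 exactly.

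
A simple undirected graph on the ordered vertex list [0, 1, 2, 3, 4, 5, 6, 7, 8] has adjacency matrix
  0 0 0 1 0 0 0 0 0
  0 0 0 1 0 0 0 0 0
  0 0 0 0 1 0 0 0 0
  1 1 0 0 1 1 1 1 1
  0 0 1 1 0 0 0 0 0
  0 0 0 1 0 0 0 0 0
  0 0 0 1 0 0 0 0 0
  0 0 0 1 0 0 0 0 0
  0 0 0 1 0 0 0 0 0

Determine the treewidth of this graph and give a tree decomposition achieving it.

The largest bag has 2 vertices, giving width 1; this decomposition certifies tw(G) ≤ 1. G has an edge, so its treewidth is at least 1. Combining the bounds, tw(G) = 1.

Treewidth 1.
One such decomposition:
Bags: B1 = {1, 3}  B2 = {3, 4}  B3 = {0, 3}  B4 = {2, 4}  B5 = {3, 7}  B6 = {3, 8}  B7 = {3, 6}  B8 = {3, 5}
Tree: B1–B2, B1–B3, B2–B4, B2–B5, B1–B6, B1–B7, B5–B8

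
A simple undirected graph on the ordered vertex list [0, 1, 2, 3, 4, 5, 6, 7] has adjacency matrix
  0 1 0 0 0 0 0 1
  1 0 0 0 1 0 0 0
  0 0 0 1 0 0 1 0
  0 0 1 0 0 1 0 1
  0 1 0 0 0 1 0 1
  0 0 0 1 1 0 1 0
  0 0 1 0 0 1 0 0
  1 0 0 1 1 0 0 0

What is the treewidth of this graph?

A width-2 tree decomposition is:
Bags: B1 = {0, 1, 7}  B2 = {1, 4, 7}  B3 = {3, 4, 7}  B4 = {3, 4, 5}  B5 = {2, 3, 5}  B6 = {2, 5, 6}
Tree: B1–B2, B2–B3, B3–B4, B4–B5, B5–B6
Each bag holds 3 vertices, so the decomposition has width 2, which upper-bounds the treewidth. The edges 0–1–4–7–0 form a cycle, so G is not a tree and its treewidth is at least 2. Hence tw(G) = 2 exactly.

2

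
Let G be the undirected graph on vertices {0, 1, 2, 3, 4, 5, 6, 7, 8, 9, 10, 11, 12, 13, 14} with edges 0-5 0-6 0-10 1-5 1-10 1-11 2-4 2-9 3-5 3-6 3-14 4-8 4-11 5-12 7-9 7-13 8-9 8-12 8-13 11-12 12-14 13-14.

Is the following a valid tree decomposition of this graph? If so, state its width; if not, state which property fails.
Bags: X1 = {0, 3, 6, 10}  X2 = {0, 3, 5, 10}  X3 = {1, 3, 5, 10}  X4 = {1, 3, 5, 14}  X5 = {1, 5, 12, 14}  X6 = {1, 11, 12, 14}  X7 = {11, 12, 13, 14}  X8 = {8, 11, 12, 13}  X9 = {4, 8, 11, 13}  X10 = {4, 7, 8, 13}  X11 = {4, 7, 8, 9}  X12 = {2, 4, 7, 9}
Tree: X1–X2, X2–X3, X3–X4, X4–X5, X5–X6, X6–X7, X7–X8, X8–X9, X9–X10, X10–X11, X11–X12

Yes; width 3.

Checking the three conditions: (i) the bags cover all of {0, 1, 2, 3, 4, 5, 6, 7, 8, 9, 10, 11, 12, 13, 14}; (ii) for each edge, some bag contains both endpoints; (iii) the bags containing any fixed vertex form a subtree. All hold, so the decomposition is valid with width 4 − 1 = 3.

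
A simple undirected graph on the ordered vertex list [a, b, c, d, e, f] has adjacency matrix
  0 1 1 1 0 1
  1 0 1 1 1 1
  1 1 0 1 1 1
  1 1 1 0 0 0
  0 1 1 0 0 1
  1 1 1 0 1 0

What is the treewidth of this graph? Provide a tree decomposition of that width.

Treewidth 3.
Bags: B1 = {a, b, c, f}  B2 = {b, c, e, f}  B3 = {a, b, c, d}
Tree: B1–B2, B1–B3

Every bag has size at most 4, so the width is 4 − 1 = 3 and tw(G) ≤ 3. Conversely, {a, b, c, d} is a clique of size 4, and the vertices of any clique must share a bag in every tree decomposition; so some bag has ≥ 4 vertices and tw(G) ≥ 3. Combining the bounds, tw(G) = 3.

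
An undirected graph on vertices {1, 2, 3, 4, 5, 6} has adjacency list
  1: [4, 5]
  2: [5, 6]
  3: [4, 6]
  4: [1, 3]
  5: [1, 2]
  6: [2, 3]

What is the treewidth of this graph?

A width-2 tree decomposition is:
Bags: B1 = {1, 4, 5}  B2 = {2, 4, 5}  B3 = {2, 4, 6}  B4 = {3, 4, 6}
Tree: B1–B2, B2–B3, B3–B4
The largest bag has 3 vertices, giving width 2; this decomposition certifies tw(G) ≤ 2. For the lower bound, G contains the cycle 4–1–5–2–6–3–4, so G is not a forest; only forests have treewidth ≤ 1, hence tw(G) ≥ 2. Hence tw(G) = 2 exactly.

2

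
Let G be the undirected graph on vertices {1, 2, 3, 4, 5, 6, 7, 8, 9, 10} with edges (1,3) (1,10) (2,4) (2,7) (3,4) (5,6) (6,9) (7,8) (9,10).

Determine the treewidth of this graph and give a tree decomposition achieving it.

Treewidth 1.
One optimal decomposition is:
Bags: B1 = {5, 6}  B2 = {6, 9}  B3 = {9, 10}  B4 = {1, 10}  B5 = {1, 3}  B6 = {3, 4}  B7 = {2, 4}  B8 = {2, 7}  B9 = {7, 8}
Tree: B1–B2, B2–B3, B3–B4, B4–B5, B5–B6, B6–B7, B7–B8, B8–B9

Each bag holds 2 vertices, so the decomposition has width 1, which upper-bounds the treewidth. Since G has at least one edge (e.g. 5–6), it is not an edgeless graph, so tw(G) ≥ 1. Therefore the treewidth is 1.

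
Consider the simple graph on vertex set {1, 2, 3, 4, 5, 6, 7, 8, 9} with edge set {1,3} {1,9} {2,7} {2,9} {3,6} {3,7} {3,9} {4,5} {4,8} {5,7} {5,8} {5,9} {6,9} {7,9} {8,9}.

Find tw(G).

A width-2 tree decomposition is:
Bags: B1 = {2, 7, 9}  B2 = {3, 7, 9}  B3 = {5, 7, 9}  B4 = {5, 8, 9}  B5 = {4, 5, 8}  B6 = {3, 6, 9}  B7 = {1, 3, 9}
Tree: B1–B2, B1–B3, B3–B4, B4–B5, B2–B6, B6–B7
The largest bag has 3 vertices, giving width 2; this decomposition certifies tw(G) ≤ 2. For the lower bound, the 3 vertices {5, 8, 9} are pairwise adjacent, and any tree decomposition puts a clique entirely inside one bag — forcing width ≥ 2. Combining the bounds, tw(G) = 2.

2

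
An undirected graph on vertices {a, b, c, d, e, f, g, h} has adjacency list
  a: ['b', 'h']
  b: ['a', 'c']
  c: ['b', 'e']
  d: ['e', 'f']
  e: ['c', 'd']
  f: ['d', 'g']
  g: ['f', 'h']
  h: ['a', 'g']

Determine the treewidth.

A width-2 tree decomposition is:
Bags: B1 = {a, b, c}  B2 = {a, c, e}  B3 = {a, d, e}  B4 = {a, d, f}  B5 = {a, f, g}  B6 = {a, g, h}
Tree: B1–B2, B2–B3, B3–B4, B4–B5, B5–B6
Every bag has size at most 3, so the width is 3 − 1 = 2 and tw(G) ≤ 2. Since a–b–c–e–d–f–g–h–a is a cycle in G, G is not acyclic. Forests are exactly the graphs of treewidth ≤ 1, so tw(G) ≥ 2. The upper and lower bounds meet at 2, so that is the treewidth.

2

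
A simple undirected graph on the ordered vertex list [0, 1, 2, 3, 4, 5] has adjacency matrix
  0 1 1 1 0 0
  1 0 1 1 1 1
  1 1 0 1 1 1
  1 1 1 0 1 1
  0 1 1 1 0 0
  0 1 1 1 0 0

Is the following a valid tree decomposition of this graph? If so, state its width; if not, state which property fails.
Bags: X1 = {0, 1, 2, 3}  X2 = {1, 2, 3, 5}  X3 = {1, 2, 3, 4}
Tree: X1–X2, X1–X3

Vertex coverage: the bags together contain {0, 1, 2, 3, 4, 5}, the full vertex set. Edge coverage: each edge of G has both endpoints in at least one bag. Running intersection: for every vertex, the bags containing it form a connected subtree. All three properties hold, so this is a valid tree decomposition of width max|bag| − 1 = 3, and hence tw(G) ≤ 3.

Yes; width 3.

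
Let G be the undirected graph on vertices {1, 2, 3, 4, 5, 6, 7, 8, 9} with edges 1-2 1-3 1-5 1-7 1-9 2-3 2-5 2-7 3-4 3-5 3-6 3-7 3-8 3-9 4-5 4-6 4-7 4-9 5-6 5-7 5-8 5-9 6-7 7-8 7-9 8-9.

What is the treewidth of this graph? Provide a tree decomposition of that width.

Treewidth 4.
One such decomposition:
Bags: B1 = {3, 4, 5, 6, 7}  B2 = {3, 4, 5, 7, 9}  B3 = {3, 5, 7, 8, 9}  B4 = {1, 3, 5, 7, 9}  B5 = {1, 2, 3, 5, 7}
Tree: B1–B2, B2–B3, B3–B4, B4–B5

Every bag has size at most 5, so the width is 5 − 1 = 4 and tw(G) ≤ 4. On the other hand G contains the 5-clique {3, 5, 7, 8, 9}. A clique must lie in a single bag of any decomposition, so no decomposition can have width below 4. Therefore the treewidth is 4.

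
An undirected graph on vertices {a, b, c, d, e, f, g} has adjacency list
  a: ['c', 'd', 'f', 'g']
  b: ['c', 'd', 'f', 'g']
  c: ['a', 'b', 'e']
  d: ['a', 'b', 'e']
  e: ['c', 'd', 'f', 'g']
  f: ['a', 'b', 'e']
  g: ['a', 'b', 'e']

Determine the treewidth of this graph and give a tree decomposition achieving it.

Treewidth 3.
One such decomposition:
Bags: B1 = {a, b, c, e}  B2 = {a, b, d, e}  B3 = {a, b, e, g}  B4 = {a, b, e, f}
Tree: B1–B2, B2–B3, B3–B4

The largest bag has 4 vertices, giving width 3; this decomposition certifies tw(G) ≤ 3. For the lower bound: the 4 vertex sets {c,e}, {b,d}, {a}, {g} are disjoint, each induces a connected subgraph, and every pair is joined by at least one edge of G. Contracting each set to a single vertex therefore yields K_{4} as a minor, and since treewidth is minor-monotone, tw(G) ≥ tw(K_{4}) = 3. Hence tw(G) = 3 exactly.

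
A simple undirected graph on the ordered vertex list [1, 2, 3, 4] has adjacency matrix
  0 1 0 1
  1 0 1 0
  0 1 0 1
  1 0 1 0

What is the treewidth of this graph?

2

A width-2 tree decomposition is:
Bags: B1 = {1, 2, 3}  B2 = {1, 3, 4}
Tree: B1–B2
The largest bag has 3 vertices, giving width 2; this decomposition certifies tw(G) ≤ 2. Since 3–2–1–4–3 is a cycle in G, G is not acyclic. Forests are exactly the graphs of treewidth ≤ 1, so tw(G) ≥ 2. Hence tw(G) = 2 exactly.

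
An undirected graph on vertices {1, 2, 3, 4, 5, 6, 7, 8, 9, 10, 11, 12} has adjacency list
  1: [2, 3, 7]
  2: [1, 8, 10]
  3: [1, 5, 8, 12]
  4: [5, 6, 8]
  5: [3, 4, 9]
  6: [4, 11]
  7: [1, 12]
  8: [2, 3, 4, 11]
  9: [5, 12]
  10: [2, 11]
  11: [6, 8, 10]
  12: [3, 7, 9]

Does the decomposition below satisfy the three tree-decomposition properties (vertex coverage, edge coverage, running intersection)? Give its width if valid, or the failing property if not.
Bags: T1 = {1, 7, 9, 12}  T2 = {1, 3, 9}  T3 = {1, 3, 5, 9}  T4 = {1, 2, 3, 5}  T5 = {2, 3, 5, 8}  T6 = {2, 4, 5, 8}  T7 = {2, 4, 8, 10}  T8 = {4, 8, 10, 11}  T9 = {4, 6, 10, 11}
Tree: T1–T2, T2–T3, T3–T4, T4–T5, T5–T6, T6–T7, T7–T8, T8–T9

A tree decomposition must satisfy three properties: every vertex lies in some bag; for every edge, both endpoints lie together in some bag; and for every vertex, the bags containing it form a connected subtree. Here edge (12,3) lies in no bag, so the decomposition is invalid.

No — edge (12,3) lies in no bag.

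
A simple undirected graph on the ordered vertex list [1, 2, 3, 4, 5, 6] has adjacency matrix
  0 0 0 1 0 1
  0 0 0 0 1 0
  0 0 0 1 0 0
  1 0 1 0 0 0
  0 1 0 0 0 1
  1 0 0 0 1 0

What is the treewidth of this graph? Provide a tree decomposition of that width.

Treewidth 1.
One optimal decomposition is:
Bags: B1 = {3, 4}  B2 = {1, 4}  B3 = {1, 6}  B4 = {5, 6}  B5 = {2, 5}
Tree: B1–B2, B2–B3, B3–B4, B4–B5

Each bag holds 2 vertices, so the decomposition has width 1, which upper-bounds the treewidth. Since G has at least one edge (e.g. 3–4), it is not an edgeless graph, so tw(G) ≥ 1. The upper and lower bounds meet at 1, so that is the treewidth.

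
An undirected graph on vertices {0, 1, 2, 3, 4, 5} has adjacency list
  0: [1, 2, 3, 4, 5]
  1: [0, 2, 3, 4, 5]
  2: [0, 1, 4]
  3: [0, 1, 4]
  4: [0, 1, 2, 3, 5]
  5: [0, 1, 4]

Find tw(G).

A width-3 tree decomposition is:
Bags: B1 = {0, 1, 4, 5}  B2 = {0, 1, 3, 4}  B3 = {0, 1, 2, 4}
Tree: B1–B2, B1–B3
Each bag holds 4 vertices, so the decomposition has width 3, which upper-bounds the treewidth. On the other hand G contains the 4-clique {0, 1, 2, 4}. A clique must lie in a single bag of any decomposition, so no decomposition can have width below 3. Combining the bounds, tw(G) = 3.

3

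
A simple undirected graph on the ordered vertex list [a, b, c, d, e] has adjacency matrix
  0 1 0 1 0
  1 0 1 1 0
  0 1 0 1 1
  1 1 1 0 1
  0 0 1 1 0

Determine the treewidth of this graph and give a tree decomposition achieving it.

Every bag has size at most 3, so the width is 3 − 1 = 2 and tw(G) ≤ 2. Conversely, {c, d, e} is a clique of size 3, and the vertices of any clique must share a bag in every tree decomposition; so some bag has ≥ 3 vertices and tw(G) ≥ 2. Therefore the treewidth is 2.

Treewidth 2.
One optimal decomposition is:
Bags: B1 = {c, d, e}  B2 = {b, c, d}  B3 = {a, b, d}
Tree: B1–B2, B2–B3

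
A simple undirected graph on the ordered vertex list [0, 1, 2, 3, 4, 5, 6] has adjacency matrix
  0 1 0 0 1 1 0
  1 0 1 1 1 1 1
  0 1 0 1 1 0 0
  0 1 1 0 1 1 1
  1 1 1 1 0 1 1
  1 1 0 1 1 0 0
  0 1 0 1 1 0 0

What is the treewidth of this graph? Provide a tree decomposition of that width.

Each bag holds 4 vertices, so the decomposition has width 3, which upper-bounds the treewidth. On the other hand G contains the 4-clique {0, 1, 4, 5}. A clique must lie in a single bag of any decomposition, so no decomposition can have width below 3. The upper and lower bounds meet at 3, so that is the treewidth.

Treewidth 3.
One such decomposition:
Bags: B1 = {1, 3, 4, 5}  B2 = {1, 3, 4, 6}  B3 = {1, 2, 3, 4}  B4 = {0, 1, 4, 5}
Tree: B1–B2, B1–B3, B1–B4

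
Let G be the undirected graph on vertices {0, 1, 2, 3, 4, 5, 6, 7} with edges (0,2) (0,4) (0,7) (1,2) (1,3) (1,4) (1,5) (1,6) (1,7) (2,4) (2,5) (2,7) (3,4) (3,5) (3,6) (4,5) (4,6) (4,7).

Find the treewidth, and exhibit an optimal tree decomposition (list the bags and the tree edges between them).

Treewidth 3.
One optimal decomposition is:
Bags: B1 = {1, 2, 4, 5}  B2 = {1, 2, 4, 7}  B3 = {1, 3, 4, 5}  B4 = {1, 3, 4, 6}  B5 = {0, 2, 4, 7}
Tree: B1–B2, B1–B3, B3–B4, B2–B5

Every bag has size at most 4, so the width is 4 − 1 = 3 and tw(G) ≤ 3. On the other hand G contains the 4-clique {0, 2, 4, 7}. A clique must lie in a single bag of any decomposition, so no decomposition can have width below 3. Combining the bounds, tw(G) = 3.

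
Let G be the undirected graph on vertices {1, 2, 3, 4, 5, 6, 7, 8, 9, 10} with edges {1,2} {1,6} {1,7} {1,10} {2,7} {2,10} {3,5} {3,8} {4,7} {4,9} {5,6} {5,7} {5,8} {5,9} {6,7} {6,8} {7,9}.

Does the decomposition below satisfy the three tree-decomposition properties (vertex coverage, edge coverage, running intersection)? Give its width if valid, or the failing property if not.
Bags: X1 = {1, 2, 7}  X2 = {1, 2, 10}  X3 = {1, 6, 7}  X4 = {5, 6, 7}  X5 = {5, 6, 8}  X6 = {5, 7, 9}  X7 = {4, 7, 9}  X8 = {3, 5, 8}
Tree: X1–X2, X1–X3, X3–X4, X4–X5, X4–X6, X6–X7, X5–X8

Every vertex of G appears in some bag (union = {1, 2, 3, 4, 5, 6, 7, 8, 9, 10}); every edge is covered by a bag; and for each vertex v the set of bags containing v is connected in the bag tree. The decomposition is therefore valid. The largest bag has 3 vertices, so the width is 2.

Yes; width 2.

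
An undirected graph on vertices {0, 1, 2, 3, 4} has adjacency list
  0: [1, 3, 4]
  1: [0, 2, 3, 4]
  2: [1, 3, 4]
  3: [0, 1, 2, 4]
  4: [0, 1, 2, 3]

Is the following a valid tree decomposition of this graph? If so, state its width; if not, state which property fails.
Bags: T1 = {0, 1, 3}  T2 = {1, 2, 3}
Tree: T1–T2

No — vertex 4 appears in no bag.

A tree decomposition must satisfy three properties: every vertex lies in some bag; for every edge, both endpoints lie together in some bag; and for every vertex, the bags containing it form a connected subtree. Here vertex 4 appears in no bag, so the decomposition is invalid.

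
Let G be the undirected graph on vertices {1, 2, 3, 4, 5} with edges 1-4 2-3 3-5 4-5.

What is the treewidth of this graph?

A width-1 tree decomposition is:
Bags: B1 = {1, 4}  B2 = {4, 5}  B3 = {3, 5}  B4 = {2, 3}
Tree: B1–B2, B2–B3, B3–B4
Each bag holds 2 vertices, so the decomposition has width 1, which upper-bounds the treewidth. G has an edge, so its treewidth is at least 1. Therefore the treewidth is 1.

1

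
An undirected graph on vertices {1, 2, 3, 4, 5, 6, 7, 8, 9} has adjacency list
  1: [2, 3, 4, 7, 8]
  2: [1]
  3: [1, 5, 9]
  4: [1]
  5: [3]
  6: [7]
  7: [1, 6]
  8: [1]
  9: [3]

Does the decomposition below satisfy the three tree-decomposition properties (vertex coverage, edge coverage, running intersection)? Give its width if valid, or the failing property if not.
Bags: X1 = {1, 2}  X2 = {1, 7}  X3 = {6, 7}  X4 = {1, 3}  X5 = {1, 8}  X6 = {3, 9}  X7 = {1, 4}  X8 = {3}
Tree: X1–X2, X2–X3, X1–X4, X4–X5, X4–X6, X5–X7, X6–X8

A tree decomposition must satisfy three properties: every vertex lies in some bag; for every edge, both endpoints lie together in some bag; and for every vertex, the bags containing it form a connected subtree. Here vertex 5 appears in no bag, so the decomposition is invalid.

No — vertex 5 appears in no bag.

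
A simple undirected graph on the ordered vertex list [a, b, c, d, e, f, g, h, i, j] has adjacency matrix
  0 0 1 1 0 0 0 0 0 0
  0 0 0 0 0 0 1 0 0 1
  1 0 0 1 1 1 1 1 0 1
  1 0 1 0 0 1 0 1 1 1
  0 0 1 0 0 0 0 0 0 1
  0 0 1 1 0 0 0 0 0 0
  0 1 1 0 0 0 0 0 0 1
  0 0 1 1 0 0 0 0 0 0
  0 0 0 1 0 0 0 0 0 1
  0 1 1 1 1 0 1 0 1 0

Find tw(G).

2

A width-2 tree decomposition is:
Bags: B1 = {a, c, d}  B2 = {c, d, f}  B3 = {c, d, h}  B4 = {c, d, j}  B5 = {c, e, j}  B6 = {c, g, j}  B7 = {d, i, j}  B8 = {b, g, j}
Tree: B1–B2, B2–B3, B3–B4, B4–B5, B4–B6, B4–B7, B6–B8
The largest bag has 3 vertices, giving width 2; this decomposition certifies tw(G) ≤ 2. For the lower bound, the 3 vertices {c, d, j} are pairwise adjacent, and any tree decomposition puts a clique entirely inside one bag — forcing width ≥ 2. Hence tw(G) = 2 exactly.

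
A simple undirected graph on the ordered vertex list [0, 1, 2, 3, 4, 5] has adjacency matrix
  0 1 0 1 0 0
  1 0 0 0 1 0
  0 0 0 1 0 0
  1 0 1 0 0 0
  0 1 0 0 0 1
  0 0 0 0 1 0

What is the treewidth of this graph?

1

A width-1 tree decomposition is:
Bags: B1 = {4, 5}  B2 = {1, 4}  B3 = {0, 1}  B4 = {0, 3}  B5 = {2, 3}
Tree: B1–B2, B2–B3, B3–B4, B4–B5
Every bag has size at most 2, so the width is 2 − 1 = 1 and tw(G) ≤ 1. Any graph with an edge has treewidth ≥ 1, and G has the edge 5–4. The upper and lower bounds meet at 1, so that is the treewidth.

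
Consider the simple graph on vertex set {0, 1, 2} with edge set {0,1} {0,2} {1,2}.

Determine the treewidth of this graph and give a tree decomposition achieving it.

Treewidth 2.
One optimal decomposition is:
Bags: B1 = {0, 1, 2}
Tree: (single bag)

A single bag containing all 3 vertices is trivially a valid decomposition of width 2. For the lower bound, the 3 vertices {0, 1, 2} are pairwise adjacent, and any tree decomposition puts a clique entirely inside one bag — forcing width ≥ 2. Combining the bounds, tw(G) = 2.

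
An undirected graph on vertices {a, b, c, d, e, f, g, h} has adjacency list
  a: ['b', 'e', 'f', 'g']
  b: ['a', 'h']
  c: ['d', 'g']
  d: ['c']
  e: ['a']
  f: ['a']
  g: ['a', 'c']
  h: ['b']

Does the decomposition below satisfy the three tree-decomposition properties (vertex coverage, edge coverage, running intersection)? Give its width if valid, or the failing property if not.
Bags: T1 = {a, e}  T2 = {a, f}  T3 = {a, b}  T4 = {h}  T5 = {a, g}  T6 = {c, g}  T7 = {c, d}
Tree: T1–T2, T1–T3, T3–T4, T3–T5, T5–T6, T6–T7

A tree decomposition must satisfy three properties: every vertex lies in some bag; for every edge, both endpoints lie together in some bag; and for every vertex, the bags containing it form a connected subtree. Here edge (b,h) lies in no bag, so the decomposition is invalid.

No — edge (b,h) lies in no bag.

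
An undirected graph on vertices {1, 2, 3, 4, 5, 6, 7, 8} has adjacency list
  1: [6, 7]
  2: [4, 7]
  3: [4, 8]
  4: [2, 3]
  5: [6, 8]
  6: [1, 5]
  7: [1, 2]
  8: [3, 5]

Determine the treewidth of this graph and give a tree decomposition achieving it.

Every bag has size at most 3, so the width is 3 − 1 = 2 and tw(G) ≤ 2. For the lower bound, G contains the cycle 1–6–5–8–3–4–2–7–1, so G is not a forest; only forests have treewidth ≤ 1, hence tw(G) ≥ 2. The upper and lower bounds meet at 2, so that is the treewidth.

Treewidth 2.
Bags: B1 = {1, 5, 6}  B2 = {1, 5, 8}  B3 = {1, 3, 8}  B4 = {1, 3, 4}  B5 = {1, 2, 4}  B6 = {1, 2, 7}
Tree: B1–B2, B2–B3, B3–B4, B4–B5, B5–B6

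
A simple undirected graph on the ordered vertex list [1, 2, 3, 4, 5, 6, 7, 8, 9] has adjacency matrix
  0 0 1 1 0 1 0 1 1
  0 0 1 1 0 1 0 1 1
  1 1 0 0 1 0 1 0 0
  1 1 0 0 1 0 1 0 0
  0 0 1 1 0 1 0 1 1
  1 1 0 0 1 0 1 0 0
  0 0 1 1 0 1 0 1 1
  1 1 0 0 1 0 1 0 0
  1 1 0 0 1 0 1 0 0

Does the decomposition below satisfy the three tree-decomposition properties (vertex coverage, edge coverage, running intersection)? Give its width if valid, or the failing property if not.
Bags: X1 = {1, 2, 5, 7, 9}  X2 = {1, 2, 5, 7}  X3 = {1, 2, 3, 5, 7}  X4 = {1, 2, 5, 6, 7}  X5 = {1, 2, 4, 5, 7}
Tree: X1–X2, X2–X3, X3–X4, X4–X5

A tree decomposition must satisfy three properties: every vertex lies in some bag; for every edge, both endpoints lie together in some bag; and for every vertex, the bags containing it form a connected subtree. Here vertex 8 appears in no bag, so the decomposition is invalid.

No — vertex 8 appears in no bag.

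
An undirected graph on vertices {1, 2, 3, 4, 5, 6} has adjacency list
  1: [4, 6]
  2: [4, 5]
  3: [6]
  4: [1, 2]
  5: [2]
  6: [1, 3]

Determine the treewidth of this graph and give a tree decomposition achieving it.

Treewidth 1.
Bags: B1 = {2, 5}  B2 = {2, 4}  B3 = {1, 4}  B4 = {1, 6}  B5 = {3, 6}
Tree: B1–B2, B2–B3, B3–B4, B4–B5

The largest bag has 2 vertices, giving width 1; this decomposition certifies tw(G) ≤ 1. Any graph with an edge has treewidth ≥ 1, and G has the edge 5–2. Combining the bounds, tw(G) = 1.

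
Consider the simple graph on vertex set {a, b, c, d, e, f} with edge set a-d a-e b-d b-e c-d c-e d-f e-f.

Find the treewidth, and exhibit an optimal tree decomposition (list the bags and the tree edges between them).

Treewidth 2.
One such decomposition:
Bags: B1 = {c, d, e}  B2 = {b, d, e}  B3 = {a, d, e}  B4 = {d, e, f}
Tree: B1–B2, B2–B3, B3–B4

Every bag has size at most 3, so the width is 3 − 1 = 2 and tw(G) ≤ 2. For the lower bound, G contains the cycle c–e–b–d–c, so G is not a forest; only forests have treewidth ≤ 1, hence tw(G) ≥ 2. Hence tw(G) = 2 exactly.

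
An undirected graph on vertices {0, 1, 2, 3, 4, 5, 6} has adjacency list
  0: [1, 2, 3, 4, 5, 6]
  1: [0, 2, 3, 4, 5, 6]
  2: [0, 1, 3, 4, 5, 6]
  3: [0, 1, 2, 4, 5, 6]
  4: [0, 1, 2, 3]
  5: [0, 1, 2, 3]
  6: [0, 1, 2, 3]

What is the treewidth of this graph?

A width-4 tree decomposition is:
Bags: B1 = {0, 1, 2, 3, 6}  B2 = {0, 1, 2, 3, 4}  B3 = {0, 1, 2, 3, 5}
Tree: B1–B2, B2–B3
Every bag has size at most 5, so the width is 5 − 1 = 4 and tw(G) ≤ 4. For the lower bound, the 5 vertices {0, 1, 2, 3, 4} are pairwise adjacent, and any tree decomposition puts a clique entirely inside one bag — forcing width ≥ 4. Therefore the treewidth is 4.

4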